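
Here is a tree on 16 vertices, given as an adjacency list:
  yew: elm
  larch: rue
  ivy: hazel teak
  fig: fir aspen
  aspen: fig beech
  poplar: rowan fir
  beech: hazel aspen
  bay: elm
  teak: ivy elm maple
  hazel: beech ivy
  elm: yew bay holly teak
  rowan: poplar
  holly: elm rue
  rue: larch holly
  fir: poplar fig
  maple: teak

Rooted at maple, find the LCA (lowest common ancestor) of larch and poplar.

teak

Ancestors of larch (toward the root): larch, rue, holly, elm, teak, maple.
Ancestors of poplar: poplar, fir, fig, aspen, beech, hazel, ivy, teak, maple.
The deepest node appearing in both lists is teak.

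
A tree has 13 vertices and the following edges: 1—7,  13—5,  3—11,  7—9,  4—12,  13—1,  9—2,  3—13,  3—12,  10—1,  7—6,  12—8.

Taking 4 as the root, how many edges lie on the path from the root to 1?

Path from 4 to 1: 4 – 12 – 3 – 13 – 1, which has 4 edges.

4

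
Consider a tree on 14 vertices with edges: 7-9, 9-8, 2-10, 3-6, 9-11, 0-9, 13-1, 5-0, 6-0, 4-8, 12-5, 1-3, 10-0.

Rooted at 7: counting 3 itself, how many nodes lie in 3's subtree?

3

Descendants of 3 (including itself): 3, 1, 13. That's 3.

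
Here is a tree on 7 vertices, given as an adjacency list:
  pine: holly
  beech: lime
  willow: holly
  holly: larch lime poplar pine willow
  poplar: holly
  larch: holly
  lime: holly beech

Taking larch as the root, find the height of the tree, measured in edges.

beech sits deepest: larch – holly – lime – beech — 3 edges from the root.

3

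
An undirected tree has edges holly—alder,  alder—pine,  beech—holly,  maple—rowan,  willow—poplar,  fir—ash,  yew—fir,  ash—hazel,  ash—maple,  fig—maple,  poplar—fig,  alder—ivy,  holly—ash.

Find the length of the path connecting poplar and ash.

3

Walking from poplar: poplar–fig–maple–ash. Length 3.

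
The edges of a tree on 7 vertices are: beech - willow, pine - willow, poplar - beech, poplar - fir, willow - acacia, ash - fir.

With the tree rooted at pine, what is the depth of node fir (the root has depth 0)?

4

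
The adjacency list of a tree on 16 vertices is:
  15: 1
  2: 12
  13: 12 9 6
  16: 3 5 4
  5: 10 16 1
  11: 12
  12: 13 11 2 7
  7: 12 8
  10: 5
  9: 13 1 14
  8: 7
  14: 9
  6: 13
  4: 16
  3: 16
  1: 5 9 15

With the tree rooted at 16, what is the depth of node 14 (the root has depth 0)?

4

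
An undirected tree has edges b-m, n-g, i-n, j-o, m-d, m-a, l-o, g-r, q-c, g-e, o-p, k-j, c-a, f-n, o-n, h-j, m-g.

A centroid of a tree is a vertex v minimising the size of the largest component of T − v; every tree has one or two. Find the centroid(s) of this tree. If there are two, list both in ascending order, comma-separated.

Delete n: the remaining components have sizes 9, 6, 1, 1. Max 9 ≤ 9, so n is a centroid.
g is adjacent to n and is also a centroid (the largest component after removing it is likewise 9).

g, n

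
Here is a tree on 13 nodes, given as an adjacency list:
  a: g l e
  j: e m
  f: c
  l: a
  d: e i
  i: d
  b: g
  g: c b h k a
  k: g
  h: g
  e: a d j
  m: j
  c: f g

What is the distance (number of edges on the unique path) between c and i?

5

Walking from c: c – g – a – e – d – i. Length 5.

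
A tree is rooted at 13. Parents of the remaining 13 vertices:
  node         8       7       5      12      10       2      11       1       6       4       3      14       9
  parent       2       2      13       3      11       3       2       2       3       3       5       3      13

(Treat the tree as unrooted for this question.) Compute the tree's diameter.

6

Starting from 9, a farthest node is 10 at distance 6.
One longest path: 9-13-5-3-2-11-10.
So the diameter is 6.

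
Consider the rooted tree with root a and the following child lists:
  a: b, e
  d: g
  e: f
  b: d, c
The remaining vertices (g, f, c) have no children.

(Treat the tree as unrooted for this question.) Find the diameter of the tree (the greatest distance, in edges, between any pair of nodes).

5

Starting from g, a farthest node is f at distance 5.
One longest path: g - d - b - a - e - f.
So the diameter is 5.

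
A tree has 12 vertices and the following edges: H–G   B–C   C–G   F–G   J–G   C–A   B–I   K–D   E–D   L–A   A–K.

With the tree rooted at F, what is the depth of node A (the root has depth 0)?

3

Climbing from A to the root: A–C–G–F. That's 3 steps.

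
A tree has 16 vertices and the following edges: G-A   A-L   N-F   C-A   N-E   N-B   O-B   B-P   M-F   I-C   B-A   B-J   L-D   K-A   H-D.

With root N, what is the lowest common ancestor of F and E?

Ancestors of F (toward the root): F, N.
Ancestors of E: E, N.
The deepest node appearing in both lists is N.

N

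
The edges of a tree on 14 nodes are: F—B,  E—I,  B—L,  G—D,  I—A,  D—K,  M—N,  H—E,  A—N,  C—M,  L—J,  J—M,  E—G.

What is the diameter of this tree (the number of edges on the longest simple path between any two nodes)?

11

A longest path is F - B - L - J - M - N - A - I - E - G - D - K, with 11 edges.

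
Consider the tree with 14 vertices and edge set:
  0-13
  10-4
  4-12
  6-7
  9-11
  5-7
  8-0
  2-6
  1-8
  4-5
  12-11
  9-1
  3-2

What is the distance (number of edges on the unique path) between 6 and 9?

Walking from 6: 6–7–5–4–12–11–9. Length 6.

6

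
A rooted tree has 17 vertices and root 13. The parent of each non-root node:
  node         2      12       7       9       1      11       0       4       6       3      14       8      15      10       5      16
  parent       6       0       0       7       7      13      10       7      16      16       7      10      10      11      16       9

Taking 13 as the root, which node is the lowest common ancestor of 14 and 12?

Ancestors of 14 (toward the root): 14, 7, 0, 10, 11, 13.
Ancestors of 12: 12, 0, 10, 11, 13.
The deepest node appearing in both lists is 0.

0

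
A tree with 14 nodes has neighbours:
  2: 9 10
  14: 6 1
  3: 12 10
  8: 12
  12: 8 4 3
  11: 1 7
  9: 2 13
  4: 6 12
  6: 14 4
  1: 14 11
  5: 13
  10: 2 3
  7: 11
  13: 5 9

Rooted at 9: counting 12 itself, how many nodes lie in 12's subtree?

12's subtree: {12, 4, 8, 6, 14, 1, 11, 7}, size 8.

8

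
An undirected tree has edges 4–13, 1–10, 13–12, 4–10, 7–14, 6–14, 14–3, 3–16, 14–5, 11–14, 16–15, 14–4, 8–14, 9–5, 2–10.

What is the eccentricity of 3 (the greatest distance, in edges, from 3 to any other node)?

The node farthest from 3 is 12 (1, 2 also at distance 4), via 3–14–4–13–12 — 4 edges.

4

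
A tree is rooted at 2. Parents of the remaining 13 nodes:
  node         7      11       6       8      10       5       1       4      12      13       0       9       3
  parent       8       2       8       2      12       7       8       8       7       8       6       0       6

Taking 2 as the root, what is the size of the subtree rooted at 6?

4

Descendants of 6 (including itself): 6, 3, 0, 9. That's 4.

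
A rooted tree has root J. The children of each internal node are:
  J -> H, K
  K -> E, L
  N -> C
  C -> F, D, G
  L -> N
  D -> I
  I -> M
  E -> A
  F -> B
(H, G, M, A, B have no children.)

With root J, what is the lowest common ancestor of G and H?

Ancestors of G (toward the root): G, C, N, L, K, J.
Ancestors of H: H, J.
The deepest node appearing in both lists is J.

J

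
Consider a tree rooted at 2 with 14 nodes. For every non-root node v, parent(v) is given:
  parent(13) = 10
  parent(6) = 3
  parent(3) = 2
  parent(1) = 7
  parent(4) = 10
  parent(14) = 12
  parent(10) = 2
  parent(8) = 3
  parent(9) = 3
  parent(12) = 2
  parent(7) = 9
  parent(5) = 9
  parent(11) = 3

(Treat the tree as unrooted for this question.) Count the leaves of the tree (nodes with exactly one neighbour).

Degree-1 nodes: 1, 4, 5, 6, 8, 11, 13, 14 — 8 of them.

8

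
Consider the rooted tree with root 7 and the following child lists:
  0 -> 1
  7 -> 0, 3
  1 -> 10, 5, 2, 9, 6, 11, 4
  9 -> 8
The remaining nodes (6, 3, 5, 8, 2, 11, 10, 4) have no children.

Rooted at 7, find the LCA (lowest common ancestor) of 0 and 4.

0

Path 0→root: 0 7; path 4→root: 4 1 0 7.
First common node: 0.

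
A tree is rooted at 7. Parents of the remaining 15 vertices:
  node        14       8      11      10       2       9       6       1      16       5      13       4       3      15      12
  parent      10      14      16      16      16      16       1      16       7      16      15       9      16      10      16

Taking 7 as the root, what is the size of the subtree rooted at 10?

5

10's subtree: {10, 14, 15, 8, 13}, size 5.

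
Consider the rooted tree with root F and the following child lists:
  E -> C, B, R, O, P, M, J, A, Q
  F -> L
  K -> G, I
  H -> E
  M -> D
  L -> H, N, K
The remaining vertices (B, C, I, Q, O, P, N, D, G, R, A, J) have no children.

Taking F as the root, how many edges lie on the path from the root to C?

4

F → L → H → E → C — 4 edges.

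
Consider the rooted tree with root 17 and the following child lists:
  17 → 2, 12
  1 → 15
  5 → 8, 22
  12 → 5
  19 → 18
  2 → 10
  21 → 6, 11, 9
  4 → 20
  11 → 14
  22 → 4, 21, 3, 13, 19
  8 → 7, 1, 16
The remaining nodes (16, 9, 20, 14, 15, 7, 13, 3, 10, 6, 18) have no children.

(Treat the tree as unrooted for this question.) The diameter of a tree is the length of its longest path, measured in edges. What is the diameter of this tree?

A longest path is 10–2–17–12–5–22–21–11–14, with 8 edges.

8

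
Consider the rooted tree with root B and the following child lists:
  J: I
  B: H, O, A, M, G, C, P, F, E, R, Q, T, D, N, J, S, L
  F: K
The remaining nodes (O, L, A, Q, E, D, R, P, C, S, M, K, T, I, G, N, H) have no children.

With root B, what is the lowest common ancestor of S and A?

S's ancestor chain is S, B and A's is A, B; they first meet at B.

B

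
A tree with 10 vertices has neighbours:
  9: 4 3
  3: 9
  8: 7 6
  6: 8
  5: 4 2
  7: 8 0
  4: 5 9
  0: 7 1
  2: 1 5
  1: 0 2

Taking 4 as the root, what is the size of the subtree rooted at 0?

0's subtree: {0, 7, 8, 6}, size 4.

4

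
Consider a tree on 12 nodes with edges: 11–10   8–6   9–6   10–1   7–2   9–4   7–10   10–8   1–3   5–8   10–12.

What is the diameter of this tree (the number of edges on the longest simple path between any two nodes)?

6

Starting from 3, a farthest node is 4 at distance 6.
One longest path: 3-1-10-8-6-9-4.
So the diameter is 6.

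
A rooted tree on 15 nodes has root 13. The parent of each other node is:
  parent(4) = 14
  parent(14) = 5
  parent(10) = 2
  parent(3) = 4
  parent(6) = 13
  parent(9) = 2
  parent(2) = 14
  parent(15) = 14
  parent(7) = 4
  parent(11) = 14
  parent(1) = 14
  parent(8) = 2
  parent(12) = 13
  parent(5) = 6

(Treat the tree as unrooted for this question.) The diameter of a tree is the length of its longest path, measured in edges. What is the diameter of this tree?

BFS from 12 reaches 9 last, at distance 6; BFS from 9 confirms no node is farther.
Path: 12-13-6-5-14-2-9.

6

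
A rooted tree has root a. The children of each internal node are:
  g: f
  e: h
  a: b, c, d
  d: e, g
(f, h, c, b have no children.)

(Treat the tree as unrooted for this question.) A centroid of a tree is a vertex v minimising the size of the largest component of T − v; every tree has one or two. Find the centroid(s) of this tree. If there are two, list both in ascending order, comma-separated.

d

Delete d: the remaining components have sizes 3, 2, 2. Max 3 ≤ 4, so d is a centroid.
No neighbour of d does as well, so d is the unique centroid.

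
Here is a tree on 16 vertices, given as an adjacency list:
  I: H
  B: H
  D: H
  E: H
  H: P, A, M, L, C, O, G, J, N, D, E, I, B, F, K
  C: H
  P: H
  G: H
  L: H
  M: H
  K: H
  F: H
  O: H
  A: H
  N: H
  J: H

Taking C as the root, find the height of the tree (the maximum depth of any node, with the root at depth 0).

2

A deepest node is M, reached by C–H–M.
That path has 2 edges, so the height is 2.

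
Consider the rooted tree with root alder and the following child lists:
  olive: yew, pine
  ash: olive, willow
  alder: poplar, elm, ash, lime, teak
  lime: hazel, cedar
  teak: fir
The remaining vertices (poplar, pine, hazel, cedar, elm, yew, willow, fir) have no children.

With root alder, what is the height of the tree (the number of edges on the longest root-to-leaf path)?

A deepest node is pine, reached by alder-ash-olive-pine.
That path has 3 edges, so the height is 3.

3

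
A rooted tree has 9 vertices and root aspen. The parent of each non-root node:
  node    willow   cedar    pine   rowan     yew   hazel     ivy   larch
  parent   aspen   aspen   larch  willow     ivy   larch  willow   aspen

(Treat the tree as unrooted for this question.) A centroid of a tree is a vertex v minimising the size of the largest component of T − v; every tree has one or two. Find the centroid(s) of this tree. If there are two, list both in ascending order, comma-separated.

aspen

Removing aspen splits the tree into components of sizes 4, 3, 1; the largest is 4 ≤ ⌊9/2⌋ = 4.
Every other node leaves some component of size > 4, so the centroid is unique.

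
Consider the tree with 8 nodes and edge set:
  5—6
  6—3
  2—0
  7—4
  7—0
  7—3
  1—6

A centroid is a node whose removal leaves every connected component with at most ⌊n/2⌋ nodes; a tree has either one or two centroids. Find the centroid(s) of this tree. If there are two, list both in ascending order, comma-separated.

3, 7

If 3 is removed the pieces have sizes 4, 3, all ≤ ⌊8/2⌋ = 4.
7 is adjacent to 3 and is also a centroid (the largest component after removing it is likewise 4).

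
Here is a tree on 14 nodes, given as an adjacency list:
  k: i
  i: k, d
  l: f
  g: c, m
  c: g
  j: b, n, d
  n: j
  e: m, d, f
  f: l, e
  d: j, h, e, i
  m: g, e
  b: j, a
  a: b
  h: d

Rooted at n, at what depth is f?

4

Path from n to f: n–j–d–e–f, which has 4 edges.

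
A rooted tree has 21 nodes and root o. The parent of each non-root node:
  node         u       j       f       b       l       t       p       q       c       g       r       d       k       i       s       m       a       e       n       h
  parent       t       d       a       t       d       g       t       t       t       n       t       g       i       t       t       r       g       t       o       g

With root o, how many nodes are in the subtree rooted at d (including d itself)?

3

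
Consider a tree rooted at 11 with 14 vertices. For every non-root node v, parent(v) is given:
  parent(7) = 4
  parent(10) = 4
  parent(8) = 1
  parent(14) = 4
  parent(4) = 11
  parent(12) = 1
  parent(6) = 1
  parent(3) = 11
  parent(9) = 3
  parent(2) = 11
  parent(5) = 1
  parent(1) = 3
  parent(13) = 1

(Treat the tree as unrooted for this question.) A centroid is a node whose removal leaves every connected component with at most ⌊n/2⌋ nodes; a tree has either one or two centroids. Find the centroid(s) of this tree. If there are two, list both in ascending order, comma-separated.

If 3 is removed the pieces have sizes 6, 6, 1, all ≤ ⌊14/2⌋ = 7.
No neighbour of 3 does as well, so 3 is the unique centroid.

3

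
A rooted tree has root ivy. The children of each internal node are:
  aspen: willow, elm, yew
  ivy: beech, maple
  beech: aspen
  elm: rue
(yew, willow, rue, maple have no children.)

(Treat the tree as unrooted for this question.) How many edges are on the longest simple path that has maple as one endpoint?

The node farthest from maple is rue, via maple-ivy-beech-aspen-elm-rue — 5 edges.

5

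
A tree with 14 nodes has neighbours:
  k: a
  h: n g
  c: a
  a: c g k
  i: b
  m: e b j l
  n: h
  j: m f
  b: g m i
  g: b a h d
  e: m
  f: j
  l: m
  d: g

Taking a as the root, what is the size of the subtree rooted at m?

m's subtree: {m, j, e, l, f}, size 5.

5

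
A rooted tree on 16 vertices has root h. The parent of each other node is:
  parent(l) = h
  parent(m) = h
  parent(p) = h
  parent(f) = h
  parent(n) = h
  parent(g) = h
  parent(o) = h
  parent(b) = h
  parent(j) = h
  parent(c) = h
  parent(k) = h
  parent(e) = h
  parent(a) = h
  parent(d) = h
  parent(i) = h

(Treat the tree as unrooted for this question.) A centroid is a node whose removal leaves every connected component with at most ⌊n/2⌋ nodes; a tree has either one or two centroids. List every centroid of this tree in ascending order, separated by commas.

h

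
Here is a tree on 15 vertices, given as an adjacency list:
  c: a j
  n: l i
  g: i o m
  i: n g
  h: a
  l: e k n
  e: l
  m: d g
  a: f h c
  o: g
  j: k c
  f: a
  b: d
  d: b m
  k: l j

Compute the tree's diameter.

11

A longest path is h–a–c–j–k–l–n–i–g–m–d–b, with 11 edges.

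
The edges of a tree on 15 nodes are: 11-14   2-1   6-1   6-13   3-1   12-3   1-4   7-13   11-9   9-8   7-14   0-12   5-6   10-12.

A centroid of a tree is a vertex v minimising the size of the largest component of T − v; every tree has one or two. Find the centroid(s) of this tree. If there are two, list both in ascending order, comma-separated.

6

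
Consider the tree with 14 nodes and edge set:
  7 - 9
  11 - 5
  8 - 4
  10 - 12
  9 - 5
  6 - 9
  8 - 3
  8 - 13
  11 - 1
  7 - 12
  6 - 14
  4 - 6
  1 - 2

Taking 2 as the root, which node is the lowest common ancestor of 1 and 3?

Path 1→root: 1 2; path 3→root: 3 8 4 6 9 5 11 1 2.
First common node: 1.

1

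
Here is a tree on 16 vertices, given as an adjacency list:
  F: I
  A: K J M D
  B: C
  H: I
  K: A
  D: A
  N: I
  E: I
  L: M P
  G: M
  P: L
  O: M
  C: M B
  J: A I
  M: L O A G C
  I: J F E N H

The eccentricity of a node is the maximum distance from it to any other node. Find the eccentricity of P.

6

The node farthest from P is E (H, N, F also at distance 6), via P-L-M-A-J-I-E — 6 edges.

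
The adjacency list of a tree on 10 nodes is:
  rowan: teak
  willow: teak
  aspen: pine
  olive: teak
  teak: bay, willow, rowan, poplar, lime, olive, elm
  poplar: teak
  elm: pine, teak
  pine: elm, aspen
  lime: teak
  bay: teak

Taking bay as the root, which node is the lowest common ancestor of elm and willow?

teak

elm's ancestor chain is elm, teak, bay and willow's is willow, teak, bay; they first meet at teak.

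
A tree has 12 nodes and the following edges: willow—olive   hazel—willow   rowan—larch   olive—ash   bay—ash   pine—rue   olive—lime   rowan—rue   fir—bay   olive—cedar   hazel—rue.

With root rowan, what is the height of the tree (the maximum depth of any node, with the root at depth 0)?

The longest root-to-leaf path is rowan-rue-hazel-willow-olive-ash-bay-fir (7 edges).

7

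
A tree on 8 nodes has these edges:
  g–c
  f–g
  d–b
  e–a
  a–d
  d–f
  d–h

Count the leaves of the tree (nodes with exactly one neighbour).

4

The leaves are b, c, e, h.
That is 4 leaves.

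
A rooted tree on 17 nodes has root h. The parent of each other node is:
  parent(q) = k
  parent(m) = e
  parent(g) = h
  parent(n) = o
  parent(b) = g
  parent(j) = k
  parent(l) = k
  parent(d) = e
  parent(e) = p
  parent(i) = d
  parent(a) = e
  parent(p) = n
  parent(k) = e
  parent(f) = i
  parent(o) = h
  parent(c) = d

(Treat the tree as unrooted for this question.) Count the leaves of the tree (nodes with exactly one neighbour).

8

Exactly 8 nodes have a single neighbour: a, b, c, f, j, l, m, q.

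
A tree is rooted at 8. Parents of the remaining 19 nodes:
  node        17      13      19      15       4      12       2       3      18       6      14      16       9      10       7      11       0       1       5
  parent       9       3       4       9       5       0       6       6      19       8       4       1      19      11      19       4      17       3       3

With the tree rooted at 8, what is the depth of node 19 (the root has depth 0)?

5

Climbing from 19 to the root: 19 – 4 – 5 – 3 – 6 – 8. That's 5 steps.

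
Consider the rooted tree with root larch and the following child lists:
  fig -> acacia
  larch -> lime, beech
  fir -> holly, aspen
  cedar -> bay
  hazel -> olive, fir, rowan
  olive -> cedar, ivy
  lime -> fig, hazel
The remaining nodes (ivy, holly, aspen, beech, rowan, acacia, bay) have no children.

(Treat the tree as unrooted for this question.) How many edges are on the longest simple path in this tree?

6

Starting from beech, a farthest node is bay at distance 6.
One longest path: beech – larch – lime – hazel – olive – cedar – bay.
So the diameter is 6.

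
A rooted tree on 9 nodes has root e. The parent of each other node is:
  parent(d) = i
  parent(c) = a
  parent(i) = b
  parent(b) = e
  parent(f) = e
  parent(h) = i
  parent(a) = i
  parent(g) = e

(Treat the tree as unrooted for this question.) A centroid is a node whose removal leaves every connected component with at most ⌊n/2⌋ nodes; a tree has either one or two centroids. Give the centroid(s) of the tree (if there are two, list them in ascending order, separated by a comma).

Removing i splits the tree into components of sizes 4, 2, 1, 1; the largest is 4 ≤ ⌊9/2⌋ = 4.
Every other node leaves some component of size > 4, so the centroid is unique.

i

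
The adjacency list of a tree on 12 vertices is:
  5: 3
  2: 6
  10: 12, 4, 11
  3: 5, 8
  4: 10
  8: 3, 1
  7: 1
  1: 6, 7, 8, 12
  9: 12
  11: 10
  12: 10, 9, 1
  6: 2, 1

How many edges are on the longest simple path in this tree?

6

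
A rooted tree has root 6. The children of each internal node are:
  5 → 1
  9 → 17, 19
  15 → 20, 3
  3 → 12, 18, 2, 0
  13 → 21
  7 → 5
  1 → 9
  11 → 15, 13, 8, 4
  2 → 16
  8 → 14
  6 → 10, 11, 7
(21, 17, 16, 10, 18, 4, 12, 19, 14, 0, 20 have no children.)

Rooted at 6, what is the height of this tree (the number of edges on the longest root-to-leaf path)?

5

A deepest node is 17, reached by 6 – 7 – 5 – 1 – 9 – 17.
That path has 5 edges, so the height is 5.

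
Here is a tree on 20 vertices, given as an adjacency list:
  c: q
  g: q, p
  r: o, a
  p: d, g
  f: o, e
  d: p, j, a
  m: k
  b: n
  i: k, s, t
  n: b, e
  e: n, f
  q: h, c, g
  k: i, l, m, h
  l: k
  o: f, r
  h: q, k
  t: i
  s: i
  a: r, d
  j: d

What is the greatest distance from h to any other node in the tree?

11

The node farthest from h is b, via h – q – g – p – d – a – r – o – f – e – n – b — 11 edges.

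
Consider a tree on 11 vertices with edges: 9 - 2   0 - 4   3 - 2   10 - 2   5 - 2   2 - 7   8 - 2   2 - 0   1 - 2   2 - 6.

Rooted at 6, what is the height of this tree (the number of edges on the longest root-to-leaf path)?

3

4 sits deepest: 6 – 2 – 0 – 4 — 3 edges from the root.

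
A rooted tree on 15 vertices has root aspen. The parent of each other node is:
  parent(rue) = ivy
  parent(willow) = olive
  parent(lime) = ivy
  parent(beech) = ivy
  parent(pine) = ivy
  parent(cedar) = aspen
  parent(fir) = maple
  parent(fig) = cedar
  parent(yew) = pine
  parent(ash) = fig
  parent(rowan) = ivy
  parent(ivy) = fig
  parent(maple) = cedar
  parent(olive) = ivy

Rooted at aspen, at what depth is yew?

Climbing from yew to the root: yew–pine–ivy–fig–cedar–aspen. That's 5 steps.

5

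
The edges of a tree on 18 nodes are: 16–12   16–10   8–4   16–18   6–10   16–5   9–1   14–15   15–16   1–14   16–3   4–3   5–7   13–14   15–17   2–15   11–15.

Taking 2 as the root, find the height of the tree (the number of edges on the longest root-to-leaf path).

8 sits deepest: 2 – 15 – 16 – 3 – 4 – 8 — 5 edges from the root.

5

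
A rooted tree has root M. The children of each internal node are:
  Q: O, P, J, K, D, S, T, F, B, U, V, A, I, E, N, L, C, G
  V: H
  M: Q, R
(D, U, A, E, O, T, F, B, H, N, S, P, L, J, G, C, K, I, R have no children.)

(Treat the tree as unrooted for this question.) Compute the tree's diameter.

4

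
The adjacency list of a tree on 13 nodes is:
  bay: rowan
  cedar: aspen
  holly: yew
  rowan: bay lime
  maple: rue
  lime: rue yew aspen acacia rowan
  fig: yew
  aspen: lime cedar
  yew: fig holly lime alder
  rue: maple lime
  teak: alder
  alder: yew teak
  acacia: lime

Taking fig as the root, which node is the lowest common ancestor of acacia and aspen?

lime

acacia's ancestor chain is acacia, lime, yew, fig and aspen's is aspen, lime, yew, fig; they first meet at lime.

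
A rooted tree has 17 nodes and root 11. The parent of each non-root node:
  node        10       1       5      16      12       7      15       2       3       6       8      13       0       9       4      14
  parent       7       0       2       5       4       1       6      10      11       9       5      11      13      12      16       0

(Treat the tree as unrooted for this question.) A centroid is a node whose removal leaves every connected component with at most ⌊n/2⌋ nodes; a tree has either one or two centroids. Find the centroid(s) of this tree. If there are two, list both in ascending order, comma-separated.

2

Removing 2 splits the tree into components of sizes 8, 8; the largest is 8 ≤ ⌊17/2⌋ = 8.
Every other node leaves some component of size > 8, so the centroid is unique.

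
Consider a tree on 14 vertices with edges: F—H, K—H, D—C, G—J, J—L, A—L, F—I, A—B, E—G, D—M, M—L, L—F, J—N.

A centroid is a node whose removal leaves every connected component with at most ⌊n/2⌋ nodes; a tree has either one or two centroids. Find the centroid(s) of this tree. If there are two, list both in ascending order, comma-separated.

Delete L: the remaining components have sizes 4, 4, 3, 2. Max 4 ≤ 7, so L is a centroid.
No neighbour of L does as well, so L is the unique centroid.

L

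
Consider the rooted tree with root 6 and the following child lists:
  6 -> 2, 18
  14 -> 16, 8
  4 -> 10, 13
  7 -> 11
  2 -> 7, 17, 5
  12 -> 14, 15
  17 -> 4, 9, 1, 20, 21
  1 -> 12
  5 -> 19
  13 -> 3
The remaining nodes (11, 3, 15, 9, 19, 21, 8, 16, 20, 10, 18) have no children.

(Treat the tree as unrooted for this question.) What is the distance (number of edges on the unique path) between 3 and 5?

The path is 3 – 13 – 4 – 17 – 2 – 5, which has 5 edges.

5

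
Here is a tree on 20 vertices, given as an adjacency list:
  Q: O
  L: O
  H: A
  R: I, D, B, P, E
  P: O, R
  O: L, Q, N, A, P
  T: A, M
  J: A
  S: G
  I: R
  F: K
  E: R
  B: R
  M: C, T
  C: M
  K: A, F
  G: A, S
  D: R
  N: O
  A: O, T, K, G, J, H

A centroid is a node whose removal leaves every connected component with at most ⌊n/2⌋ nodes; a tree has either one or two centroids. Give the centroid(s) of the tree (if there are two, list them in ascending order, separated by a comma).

A, O

If A is removed the pieces have sizes 10, 3, 2, 2, 1, 1, all ≤ ⌊20/2⌋ = 10.
O is adjacent to A and is also a centroid (the largest component after removing it is likewise 10).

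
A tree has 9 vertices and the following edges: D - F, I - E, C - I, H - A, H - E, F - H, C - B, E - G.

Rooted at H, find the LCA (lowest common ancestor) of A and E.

H

Path A→root: A H; path E→root: E H.
First common node: H.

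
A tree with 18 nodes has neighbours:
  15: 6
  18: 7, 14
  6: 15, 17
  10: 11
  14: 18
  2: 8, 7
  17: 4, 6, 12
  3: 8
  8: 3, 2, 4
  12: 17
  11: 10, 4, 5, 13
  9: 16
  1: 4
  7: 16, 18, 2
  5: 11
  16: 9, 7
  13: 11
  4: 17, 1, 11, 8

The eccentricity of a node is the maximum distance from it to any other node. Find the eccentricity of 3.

5

Distances from 3 peak at 5, attained at 14 (15, 9 also at distance 5).
3 – 8 – 2 – 7 – 18 – 14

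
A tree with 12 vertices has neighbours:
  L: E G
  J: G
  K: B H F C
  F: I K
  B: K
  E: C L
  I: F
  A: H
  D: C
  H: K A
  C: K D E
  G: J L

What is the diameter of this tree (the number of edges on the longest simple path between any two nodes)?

7

A longest path is A - H - K - C - E - L - G - J, with 7 edges.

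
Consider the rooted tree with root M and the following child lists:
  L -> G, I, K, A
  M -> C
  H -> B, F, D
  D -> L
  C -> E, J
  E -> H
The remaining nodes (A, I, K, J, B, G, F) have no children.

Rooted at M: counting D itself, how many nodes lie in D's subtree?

Descendants of D (including itself): D, L, A, G, K, I. That's 6.

6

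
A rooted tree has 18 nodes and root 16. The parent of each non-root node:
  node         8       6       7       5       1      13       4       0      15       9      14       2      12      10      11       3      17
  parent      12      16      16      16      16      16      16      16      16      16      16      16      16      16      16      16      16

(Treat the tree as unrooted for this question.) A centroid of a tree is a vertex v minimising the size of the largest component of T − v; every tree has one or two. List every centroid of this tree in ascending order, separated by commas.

16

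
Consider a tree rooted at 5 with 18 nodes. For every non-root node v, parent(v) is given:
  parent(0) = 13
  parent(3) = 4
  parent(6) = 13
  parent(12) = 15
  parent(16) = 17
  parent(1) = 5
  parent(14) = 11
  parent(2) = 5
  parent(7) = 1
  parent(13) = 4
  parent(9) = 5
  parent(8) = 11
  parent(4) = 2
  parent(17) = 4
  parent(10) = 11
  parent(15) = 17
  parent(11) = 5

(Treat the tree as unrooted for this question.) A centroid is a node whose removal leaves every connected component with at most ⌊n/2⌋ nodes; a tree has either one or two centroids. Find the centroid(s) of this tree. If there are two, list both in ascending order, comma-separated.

Delete 2: the remaining components have sizes 9, 8. Max 9 ≤ 9, so 2 is a centroid.
Its neighbour 4 also leaves a largest component of size 9, so both are centroids.

2, 4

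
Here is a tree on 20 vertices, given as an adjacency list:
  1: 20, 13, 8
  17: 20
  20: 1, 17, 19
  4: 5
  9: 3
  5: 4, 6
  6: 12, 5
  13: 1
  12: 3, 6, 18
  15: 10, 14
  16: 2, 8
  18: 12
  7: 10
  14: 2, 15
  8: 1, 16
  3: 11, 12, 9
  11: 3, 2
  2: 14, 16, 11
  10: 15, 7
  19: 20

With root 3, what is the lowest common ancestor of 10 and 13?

10's ancestor chain is 10, 15, 14, 2, 11, 3 and 13's is 13, 1, 8, 16, 2, 11, 3; they first meet at 2.

2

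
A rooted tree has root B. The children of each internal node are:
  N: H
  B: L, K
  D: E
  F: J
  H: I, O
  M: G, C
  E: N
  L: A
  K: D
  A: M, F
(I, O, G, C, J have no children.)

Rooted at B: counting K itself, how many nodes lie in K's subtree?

7

Descendants of K (including itself): K, D, E, N, H, I, O. That's 7.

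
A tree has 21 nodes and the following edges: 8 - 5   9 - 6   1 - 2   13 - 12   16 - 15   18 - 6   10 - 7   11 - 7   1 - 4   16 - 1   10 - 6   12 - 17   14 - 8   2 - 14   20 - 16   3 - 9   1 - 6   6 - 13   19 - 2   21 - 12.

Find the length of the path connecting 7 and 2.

4

Walking from 7: 7–10–6–1–2. Length 4.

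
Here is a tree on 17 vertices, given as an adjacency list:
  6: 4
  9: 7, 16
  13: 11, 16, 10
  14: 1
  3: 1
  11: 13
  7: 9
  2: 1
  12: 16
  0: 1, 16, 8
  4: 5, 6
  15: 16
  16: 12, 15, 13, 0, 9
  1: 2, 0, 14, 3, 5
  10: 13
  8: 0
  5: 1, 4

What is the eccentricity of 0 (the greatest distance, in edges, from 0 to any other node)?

A farthest node from 0 is 6.
The path 0-1-5-4-6 has 4 edges.

4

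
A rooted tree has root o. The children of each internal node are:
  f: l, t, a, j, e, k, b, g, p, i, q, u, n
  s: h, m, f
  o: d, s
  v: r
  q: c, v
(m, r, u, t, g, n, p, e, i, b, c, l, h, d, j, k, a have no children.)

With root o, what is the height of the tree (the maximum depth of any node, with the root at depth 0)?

5

A deepest node is r, reached by o – s – f – q – v – r.
That path has 5 edges, so the height is 5.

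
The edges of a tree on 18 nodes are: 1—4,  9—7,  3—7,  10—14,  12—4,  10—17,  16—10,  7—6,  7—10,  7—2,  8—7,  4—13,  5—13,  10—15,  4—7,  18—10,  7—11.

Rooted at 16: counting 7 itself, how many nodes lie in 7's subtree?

The subtree rooted at 7 contains: 7, 2, 6, 9, 4, 8, 11, 3, 12, 1, 13, 5 — 12 nodes.

12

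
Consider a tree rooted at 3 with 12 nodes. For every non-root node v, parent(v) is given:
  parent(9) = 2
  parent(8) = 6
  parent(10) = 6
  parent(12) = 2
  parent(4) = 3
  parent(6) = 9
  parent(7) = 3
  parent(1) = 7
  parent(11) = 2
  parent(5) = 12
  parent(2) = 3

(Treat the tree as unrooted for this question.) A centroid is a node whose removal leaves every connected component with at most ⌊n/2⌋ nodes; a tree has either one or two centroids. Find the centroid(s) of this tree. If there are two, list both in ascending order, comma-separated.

2

Delete 2: the remaining components have sizes 4, 4, 2, 1. Max 4 ≤ 6, so 2 is a centroid.
No neighbour of 2 does as well, so 2 is the unique centroid.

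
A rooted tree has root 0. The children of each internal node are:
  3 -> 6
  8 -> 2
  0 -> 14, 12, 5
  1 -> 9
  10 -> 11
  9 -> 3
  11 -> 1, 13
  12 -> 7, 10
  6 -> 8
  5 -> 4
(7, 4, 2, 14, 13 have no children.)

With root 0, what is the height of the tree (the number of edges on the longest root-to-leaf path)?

9

The longest root-to-leaf path is 0–12–10–11–1–9–3–6–8–2 (9 edges).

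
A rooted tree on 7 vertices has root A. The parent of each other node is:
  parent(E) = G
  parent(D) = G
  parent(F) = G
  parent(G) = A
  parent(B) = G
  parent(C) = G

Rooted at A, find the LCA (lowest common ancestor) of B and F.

Ancestors of B (toward the root): B, G, A.
Ancestors of F: F, G, A.
The deepest node appearing in both lists is G.

G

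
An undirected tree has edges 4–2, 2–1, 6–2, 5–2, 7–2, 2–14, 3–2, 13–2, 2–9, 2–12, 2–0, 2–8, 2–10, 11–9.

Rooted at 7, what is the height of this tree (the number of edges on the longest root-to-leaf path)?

A deepest node is 11, reached by 7–2–9–11.
That path has 3 edges, so the height is 3.

3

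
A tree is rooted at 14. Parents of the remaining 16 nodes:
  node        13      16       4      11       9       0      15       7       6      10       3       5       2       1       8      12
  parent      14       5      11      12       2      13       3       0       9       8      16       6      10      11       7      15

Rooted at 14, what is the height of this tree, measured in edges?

A deepest node is 4, reached by 14 → 13 → 0 → 7 → 8 → 10 → 2 → 9 → 6 → 5 → 16 → 3 → 15 → 12 → 11 → 4.
That path has 15 edges, so the height is 15.

15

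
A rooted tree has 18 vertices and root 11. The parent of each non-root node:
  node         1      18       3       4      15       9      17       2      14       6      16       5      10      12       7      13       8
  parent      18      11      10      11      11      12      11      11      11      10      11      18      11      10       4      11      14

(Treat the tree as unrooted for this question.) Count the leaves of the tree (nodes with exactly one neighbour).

12

Exactly 12 nodes have a single neighbour: 1, 2, 3, 5, 6, 7, 8, 9, 13, 15, 16, 17.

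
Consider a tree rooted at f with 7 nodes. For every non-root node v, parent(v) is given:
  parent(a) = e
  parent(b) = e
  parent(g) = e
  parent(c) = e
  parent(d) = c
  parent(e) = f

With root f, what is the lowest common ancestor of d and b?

e

Path d→root: d c e f; path b→root: b e f.
First common node: e.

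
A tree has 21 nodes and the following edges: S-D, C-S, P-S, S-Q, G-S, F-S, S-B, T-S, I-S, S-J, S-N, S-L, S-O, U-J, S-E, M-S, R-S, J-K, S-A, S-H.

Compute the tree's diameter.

Starting from U, a farthest node is N at distance 3.
One longest path: U – J – S – N.
So the diameter is 3.

3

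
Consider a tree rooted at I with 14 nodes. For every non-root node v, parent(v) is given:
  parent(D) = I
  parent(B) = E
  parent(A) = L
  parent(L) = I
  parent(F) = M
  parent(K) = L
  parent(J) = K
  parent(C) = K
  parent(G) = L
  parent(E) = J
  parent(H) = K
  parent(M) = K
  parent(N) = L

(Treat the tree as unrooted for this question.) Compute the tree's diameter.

6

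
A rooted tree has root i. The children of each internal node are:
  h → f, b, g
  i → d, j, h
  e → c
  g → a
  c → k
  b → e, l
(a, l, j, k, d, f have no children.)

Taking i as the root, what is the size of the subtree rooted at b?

b's subtree: {b, l, e, c, k}, size 5.

5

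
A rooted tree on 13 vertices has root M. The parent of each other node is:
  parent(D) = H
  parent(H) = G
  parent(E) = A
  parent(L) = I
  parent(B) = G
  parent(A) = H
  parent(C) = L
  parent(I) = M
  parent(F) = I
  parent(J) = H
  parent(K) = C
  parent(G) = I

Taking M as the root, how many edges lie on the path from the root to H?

3

Climbing from H to the root: H → G → I → M. That's 3 steps.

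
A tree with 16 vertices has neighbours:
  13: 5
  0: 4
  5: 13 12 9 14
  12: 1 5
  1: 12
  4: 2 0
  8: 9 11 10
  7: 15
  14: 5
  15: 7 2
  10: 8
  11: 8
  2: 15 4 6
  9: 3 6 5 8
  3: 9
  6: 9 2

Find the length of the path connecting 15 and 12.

15 - 2 - 6 - 9 - 5 - 12: 5 edges.

5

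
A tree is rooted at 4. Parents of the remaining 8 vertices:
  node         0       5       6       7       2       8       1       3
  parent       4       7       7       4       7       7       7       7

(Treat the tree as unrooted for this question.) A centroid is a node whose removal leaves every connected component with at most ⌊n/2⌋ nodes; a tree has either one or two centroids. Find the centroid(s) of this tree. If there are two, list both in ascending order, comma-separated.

7

If 7 is removed the pieces have sizes 2, 1, 1, 1, 1, 1, 1, all ≤ ⌊9/2⌋ = 4.
Every other node leaves some component of size > 4, so the centroid is unique.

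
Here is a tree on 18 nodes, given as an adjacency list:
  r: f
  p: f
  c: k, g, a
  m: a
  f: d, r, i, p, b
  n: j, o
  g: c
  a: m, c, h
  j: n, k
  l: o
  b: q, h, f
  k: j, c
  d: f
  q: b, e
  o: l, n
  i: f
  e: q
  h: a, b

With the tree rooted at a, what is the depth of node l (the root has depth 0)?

6

Climbing from l to the root: l – o – n – j – k – c – a. That's 6 steps.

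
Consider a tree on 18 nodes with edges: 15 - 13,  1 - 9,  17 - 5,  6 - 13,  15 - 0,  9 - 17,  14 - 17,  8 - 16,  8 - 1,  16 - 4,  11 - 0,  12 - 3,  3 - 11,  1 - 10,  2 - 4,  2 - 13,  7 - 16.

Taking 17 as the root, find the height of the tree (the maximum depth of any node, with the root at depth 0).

12

The longest root-to-leaf path is 17 → 9 → 1 → 8 → 16 → 4 → 2 → 13 → 15 → 0 → 11 → 3 → 12 (12 edges).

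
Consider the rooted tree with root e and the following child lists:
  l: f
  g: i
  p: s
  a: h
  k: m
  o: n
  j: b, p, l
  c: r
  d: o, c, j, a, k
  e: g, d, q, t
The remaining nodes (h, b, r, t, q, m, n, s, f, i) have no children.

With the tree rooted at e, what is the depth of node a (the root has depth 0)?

2

Path from e to a: e–d–a, which has 2 edges.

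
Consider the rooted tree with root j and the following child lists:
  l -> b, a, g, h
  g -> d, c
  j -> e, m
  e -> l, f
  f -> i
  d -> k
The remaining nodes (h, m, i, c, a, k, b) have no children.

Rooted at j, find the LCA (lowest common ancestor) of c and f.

Path c→root: c g l e j; path f→root: f e j.
First common node: e.

e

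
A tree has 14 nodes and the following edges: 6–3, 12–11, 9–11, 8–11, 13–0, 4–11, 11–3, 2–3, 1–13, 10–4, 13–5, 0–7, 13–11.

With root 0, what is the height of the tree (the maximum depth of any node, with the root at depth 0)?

4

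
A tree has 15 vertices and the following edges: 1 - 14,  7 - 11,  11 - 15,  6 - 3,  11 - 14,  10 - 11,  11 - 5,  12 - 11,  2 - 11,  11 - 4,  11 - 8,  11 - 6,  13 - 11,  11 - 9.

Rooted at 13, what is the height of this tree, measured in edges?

3

The longest root-to-leaf path is 13 – 11 – 14 – 1 (3 edges).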